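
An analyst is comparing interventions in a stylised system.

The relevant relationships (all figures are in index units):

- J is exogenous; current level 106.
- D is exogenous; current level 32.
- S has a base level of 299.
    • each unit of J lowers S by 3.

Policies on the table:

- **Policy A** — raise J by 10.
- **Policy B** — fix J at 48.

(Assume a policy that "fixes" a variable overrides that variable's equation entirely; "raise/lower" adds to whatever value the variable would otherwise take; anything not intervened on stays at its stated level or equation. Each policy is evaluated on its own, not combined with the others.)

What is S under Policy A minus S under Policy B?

-204

Policy A (J + 10):
  J = 106 + 10 = 116
  S = 299 − 3·116 = -49
Policy B (J := 48):
  J = 48
  S = 299 − 3·48 = 155
S: -49 − 155 = -204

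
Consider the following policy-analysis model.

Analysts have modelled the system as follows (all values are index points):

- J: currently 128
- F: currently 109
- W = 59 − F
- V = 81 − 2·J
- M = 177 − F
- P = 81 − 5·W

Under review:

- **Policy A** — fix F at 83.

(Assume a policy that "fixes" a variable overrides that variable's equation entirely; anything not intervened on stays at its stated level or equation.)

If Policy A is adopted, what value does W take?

-24

Policy A (F := 83):
  F = 83
  W = 59 − 83 = -24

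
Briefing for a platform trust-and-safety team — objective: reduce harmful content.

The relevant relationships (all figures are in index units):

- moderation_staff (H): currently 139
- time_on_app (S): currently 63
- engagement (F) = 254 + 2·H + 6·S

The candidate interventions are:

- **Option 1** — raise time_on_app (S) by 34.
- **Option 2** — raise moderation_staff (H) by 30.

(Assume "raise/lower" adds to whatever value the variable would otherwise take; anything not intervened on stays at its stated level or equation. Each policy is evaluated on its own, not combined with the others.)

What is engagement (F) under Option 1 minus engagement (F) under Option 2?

Option 1 (S + 34):
  H = 139
  S = 63 + 34 = 97
  F = 254 + 2·139 + 6·97 = 1114
Option 2 (H + 30):
  H = 139 + 30 = 169
  S = 63
  F = 254 + 2·169 + 6·63 = 970
F: 1114 − 970 = 144

144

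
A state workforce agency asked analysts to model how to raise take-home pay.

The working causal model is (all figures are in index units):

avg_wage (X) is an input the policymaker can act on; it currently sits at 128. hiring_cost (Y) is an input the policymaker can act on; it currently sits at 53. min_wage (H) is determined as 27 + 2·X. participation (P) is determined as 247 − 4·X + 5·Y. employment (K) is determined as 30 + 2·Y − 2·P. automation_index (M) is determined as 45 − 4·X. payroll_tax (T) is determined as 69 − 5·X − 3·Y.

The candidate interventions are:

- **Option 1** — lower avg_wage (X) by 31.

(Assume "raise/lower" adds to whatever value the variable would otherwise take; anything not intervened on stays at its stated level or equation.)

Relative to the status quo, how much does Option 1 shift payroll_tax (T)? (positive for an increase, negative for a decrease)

Baseline:
  X = 128
  Y = 53
  T = 69 − 5·128 − 3·53 = -730
Option 1 (X − 31):
  X = 128 − 31 = 97
  Y = 53
  T = 69 − 5·97 − 3·53 = -575
Change in T: -575 − (-730) = 155

155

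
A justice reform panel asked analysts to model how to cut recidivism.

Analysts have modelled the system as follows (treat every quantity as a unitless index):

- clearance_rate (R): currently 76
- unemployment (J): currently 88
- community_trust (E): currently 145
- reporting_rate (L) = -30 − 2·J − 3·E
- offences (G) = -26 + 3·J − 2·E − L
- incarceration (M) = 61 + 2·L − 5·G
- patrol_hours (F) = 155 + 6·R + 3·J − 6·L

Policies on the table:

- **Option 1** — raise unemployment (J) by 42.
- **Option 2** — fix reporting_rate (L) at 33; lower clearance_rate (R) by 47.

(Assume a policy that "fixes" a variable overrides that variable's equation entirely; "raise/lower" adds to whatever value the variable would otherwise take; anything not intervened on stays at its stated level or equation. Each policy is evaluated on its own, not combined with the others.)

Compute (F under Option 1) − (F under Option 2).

Option 1 (J + 42):
  R = 76
  J = 88 + 42 = 130
  E = 145
  L = -30 − 2·130 − 3·145 = -725
  F = 155 + 6·76 + 3·130 − 6·(-725) = 5351
Option 2 (L := 33, R − 47):
  R = 76 − 47 = 29
  J = 88
  E = 145
  L = 33
  F = 155 + 6·29 + 3·88 − 6·33 = 395
F: 5351 − 395 = 4956

4956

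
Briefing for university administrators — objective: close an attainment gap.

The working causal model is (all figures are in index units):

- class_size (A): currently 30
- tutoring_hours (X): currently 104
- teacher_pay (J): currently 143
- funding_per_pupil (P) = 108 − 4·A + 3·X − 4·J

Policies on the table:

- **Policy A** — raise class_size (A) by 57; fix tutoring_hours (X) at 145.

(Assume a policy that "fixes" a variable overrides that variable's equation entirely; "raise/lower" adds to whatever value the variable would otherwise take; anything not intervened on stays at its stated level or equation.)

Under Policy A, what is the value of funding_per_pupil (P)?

Policy A (A + 57, X := 145):
  A = 30 + 57 = 87
  X = 145
  J = 143
  P = 108 − 4·87 + 3·145 − 4·143 = -377

-377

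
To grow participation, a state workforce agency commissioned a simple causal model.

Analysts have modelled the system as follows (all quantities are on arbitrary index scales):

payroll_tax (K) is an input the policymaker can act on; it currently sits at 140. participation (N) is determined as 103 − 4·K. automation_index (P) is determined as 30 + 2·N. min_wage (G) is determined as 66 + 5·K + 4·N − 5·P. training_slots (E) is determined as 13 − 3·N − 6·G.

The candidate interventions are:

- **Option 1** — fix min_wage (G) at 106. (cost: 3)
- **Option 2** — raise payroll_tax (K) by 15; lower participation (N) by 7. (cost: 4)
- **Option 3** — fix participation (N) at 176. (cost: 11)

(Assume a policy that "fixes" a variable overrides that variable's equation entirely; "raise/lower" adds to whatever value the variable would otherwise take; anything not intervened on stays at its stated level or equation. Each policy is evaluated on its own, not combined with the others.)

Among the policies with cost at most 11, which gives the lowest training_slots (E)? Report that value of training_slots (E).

Option 1 (G := 106):
  K = 140
  N = 103 − 4·140 = -457
  P = 30 + 2·(-457) = -884
  G = 106
  E = 13 − 3·(-457) − 6·106 = 748
Option 2 (K + 15, N − 7):
  K = 140 + 15 = 155
  N = 103 − 4·155 (−7 from intervention) = -524
  P = 30 + 2·(-524) = -1018
  G = 66 + 5·155 + 4·(-524) − 5·(-1018) = 3835
  E = 13 − 3·(-524) − 6·3835 = -21425
Option 3 (N := 176):
  K = 140
  N = 176
  P = 30 + 2·176 = 382
  G = 66 + 5·140 + 4·176 − 5·382 = -440
  E = 13 − 3·176 − 6·(-440) = 2125
Comparing — Option 1: E=748, Option 2: E=-21425, Option 3: E=2125. Lowest is -21425 (Option 2).

-21425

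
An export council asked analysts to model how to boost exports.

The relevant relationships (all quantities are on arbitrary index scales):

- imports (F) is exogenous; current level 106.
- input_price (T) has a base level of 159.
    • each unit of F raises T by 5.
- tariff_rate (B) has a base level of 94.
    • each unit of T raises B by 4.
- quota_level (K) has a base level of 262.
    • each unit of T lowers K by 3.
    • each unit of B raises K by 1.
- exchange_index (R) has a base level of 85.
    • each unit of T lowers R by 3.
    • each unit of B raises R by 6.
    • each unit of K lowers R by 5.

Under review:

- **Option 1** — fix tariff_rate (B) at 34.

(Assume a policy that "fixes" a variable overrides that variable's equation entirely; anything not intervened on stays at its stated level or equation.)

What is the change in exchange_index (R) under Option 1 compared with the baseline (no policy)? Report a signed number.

-2816

Baseline:
  F = 106
  T = 159 + 5·106 = 689
  B = 94 + 4·689 = 2850
  K = 262 − 3·689 + 2850 = 1045
  R = 85 − 3·689 + 6·2850 − 5·1045 = 9893
Option 1 (B := 34):
  F = 106
  T = 159 + 5·106 = 689
  B = 34
  K = 262 − 3·689 + 34 = -1771
  R = 85 − 3·689 + 6·34 − 5·(-1771) = 7077
Change in R: 7077 − 9893 = -2816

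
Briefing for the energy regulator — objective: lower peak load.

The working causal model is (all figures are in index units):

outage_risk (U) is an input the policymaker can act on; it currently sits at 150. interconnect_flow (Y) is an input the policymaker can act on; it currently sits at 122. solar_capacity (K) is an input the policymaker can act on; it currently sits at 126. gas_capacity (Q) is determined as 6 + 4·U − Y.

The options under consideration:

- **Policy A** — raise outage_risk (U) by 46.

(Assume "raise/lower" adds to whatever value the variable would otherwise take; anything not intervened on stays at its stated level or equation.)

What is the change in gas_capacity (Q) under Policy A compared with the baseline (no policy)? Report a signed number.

Baseline:
  U = 150
  Y = 122
  Q = 6 + 4·150 − 122 = 484
Policy A (U + 46):
  U = 150 + 46 = 196
  Y = 122
  Q = 6 + 4·196 − 122 = 668
Change in Q: 668 − 484 = 184

184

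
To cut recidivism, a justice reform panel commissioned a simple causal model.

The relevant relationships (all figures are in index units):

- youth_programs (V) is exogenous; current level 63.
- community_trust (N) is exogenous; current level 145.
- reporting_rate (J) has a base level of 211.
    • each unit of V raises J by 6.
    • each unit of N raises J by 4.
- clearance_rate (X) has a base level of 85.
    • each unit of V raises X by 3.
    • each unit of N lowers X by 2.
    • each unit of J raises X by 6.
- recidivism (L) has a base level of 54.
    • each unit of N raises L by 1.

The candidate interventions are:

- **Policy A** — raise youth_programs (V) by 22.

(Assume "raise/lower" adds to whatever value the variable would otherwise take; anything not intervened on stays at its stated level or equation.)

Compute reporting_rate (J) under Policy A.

1301

Policy A (V + 22):
  V = 63 + 22 = 85
  N = 145
  J = 211 + 6·85 + 4·145 = 1301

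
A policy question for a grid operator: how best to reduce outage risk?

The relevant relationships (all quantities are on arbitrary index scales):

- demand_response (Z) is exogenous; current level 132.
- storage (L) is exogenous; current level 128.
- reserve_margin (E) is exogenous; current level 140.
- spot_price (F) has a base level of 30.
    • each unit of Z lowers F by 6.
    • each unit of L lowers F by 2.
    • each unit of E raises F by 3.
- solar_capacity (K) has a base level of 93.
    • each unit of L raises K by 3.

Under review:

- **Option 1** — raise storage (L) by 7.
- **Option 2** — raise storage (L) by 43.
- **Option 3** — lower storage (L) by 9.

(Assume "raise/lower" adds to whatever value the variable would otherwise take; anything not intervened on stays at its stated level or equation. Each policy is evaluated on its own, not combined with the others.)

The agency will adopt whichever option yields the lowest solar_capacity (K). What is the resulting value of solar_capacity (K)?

450

Option 1 (L + 7):
  L = 128 + 7 = 135
  K = 93 + 3·135 = 498
Option 2 (L + 43):
  L = 128 + 43 = 171
  K = 93 + 3·171 = 606
Option 3 (L − 9):
  L = 128 − 9 = 119
  K = 93 + 3·119 = 450
Comparing — Option 1: K=498, Option 2: K=606, Option 3: K=450. Lowest is 450 (Option 3).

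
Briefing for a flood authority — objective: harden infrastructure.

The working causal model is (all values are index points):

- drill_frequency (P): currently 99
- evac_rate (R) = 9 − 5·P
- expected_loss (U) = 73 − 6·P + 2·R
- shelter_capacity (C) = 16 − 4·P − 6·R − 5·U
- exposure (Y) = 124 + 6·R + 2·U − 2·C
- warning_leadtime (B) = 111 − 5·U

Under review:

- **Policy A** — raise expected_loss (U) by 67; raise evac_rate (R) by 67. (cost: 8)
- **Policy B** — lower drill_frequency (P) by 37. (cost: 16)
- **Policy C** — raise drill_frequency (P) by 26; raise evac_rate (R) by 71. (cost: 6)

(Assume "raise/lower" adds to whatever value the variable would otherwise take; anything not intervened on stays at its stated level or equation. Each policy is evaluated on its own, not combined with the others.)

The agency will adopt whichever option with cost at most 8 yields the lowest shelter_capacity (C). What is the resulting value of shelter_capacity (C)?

8594

Policy A (U + 67, R + 67):
  P = 99
  R = 9 − 5·99 (+67 from intervention) = -419
  U = 73 − 6·99 + 2·(-419) (+67 from intervention) = -1292
  C = 16 − 4·99 − 6·(-419) − 5·(-1292) = 8594
Policy C (P + 26, R + 71):
  P = 99 + 26 = 125
  R = 9 − 5·125 (+71 from intervention) = -545
  U = 73 − 6·125 + 2·(-545) = -1767
  C = 16 − 4·125 − 6·(-545) − 5·(-1767) = 11621
Comparing — Policy A: C=8594, Policy C: C=11621. Lowest is 8594 (Policy A).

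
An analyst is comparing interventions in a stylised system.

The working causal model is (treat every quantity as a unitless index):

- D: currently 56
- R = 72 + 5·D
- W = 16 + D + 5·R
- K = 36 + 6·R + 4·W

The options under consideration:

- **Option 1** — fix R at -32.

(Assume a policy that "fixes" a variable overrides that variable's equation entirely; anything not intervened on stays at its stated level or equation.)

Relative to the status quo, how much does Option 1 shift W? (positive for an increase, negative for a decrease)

-1920

Baseline:
  D = 56
  R = 72 + 5·56 = 352
  W = 16 + 56 + 5·352 = 1832
Option 1 (R := -32):
  D = 56
  R = -32
  W = 16 + 56 + 5·(-32) = -88
Change in W: -88 − 1832 = -1920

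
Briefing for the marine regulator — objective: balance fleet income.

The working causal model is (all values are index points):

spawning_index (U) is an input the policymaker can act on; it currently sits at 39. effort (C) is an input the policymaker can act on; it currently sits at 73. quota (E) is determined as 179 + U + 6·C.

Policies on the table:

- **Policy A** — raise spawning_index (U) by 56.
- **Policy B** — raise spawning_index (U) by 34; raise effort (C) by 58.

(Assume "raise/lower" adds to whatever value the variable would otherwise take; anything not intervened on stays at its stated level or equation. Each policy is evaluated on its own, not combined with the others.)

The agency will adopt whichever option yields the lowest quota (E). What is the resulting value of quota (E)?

Policy A (U + 56):
  U = 39 + 56 = 95
  C = 73
  E = 179 + 95 + 6·73 = 712
Policy B (U + 34, C + 58):
  U = 39 + 34 = 73
  C = 73 + 58 = 131
  E = 179 + 73 + 6·131 = 1038
Comparing — Policy A: E=712, Policy B: E=1038. Lowest is 712 (Policy A).

712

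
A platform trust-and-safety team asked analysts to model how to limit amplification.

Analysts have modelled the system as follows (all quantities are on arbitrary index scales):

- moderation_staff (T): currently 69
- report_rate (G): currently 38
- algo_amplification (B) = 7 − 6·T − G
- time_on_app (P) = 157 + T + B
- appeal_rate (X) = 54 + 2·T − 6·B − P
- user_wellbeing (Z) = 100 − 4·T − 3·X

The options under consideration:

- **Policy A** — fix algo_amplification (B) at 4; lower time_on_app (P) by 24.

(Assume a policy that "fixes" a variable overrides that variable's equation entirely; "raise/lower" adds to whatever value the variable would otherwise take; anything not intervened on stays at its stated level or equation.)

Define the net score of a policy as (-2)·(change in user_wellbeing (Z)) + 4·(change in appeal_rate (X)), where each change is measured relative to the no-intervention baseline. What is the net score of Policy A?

Baseline:
  T = 69
  G = 38
  B = 7 − 6·69 − 38 = -445
  P = 157 + 69 + (-445) = -219
  X = 54 + 2·69 − 6·(-445) − (-219) = 3081
  Z = 100 − 4·69 − 3·3081 = -9419
Policy A (B := 4, P − 24):
  T = 69
  G = 38
  B = 4
  P = 157 + 69 + 4 (−24 from intervention) = 206
  X = 54 + 2·69 − 6·4 − 206 = -38
  Z = 100 − 4·69 − 3·(-38) = -62
ΔZ = -62 − (-9419) = 9357; ΔX = -38 − 3081 = -3119
Score = (-2)·9357 + 4·(-3119) = -31190

-31190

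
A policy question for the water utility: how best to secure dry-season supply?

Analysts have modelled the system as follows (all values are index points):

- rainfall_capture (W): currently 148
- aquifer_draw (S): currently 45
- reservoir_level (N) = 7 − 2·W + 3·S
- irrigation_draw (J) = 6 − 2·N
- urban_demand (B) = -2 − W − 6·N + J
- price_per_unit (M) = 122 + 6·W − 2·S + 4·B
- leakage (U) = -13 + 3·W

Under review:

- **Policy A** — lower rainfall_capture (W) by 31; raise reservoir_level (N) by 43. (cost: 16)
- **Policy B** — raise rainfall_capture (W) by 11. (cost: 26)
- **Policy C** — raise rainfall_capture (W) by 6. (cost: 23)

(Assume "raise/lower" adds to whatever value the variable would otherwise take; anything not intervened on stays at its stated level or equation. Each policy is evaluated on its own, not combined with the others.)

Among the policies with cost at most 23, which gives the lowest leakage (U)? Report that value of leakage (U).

Policy A (W − 31, N + 43):
  W = 148 − 31 = 117
  U = -13 + 3·117 = 338
Policy C (W + 6):
  W = 148 + 6 = 154
  U = -13 + 3·154 = 449
Comparing — Policy A: U=338, Policy C: U=449. Lowest is 338 (Policy A).

338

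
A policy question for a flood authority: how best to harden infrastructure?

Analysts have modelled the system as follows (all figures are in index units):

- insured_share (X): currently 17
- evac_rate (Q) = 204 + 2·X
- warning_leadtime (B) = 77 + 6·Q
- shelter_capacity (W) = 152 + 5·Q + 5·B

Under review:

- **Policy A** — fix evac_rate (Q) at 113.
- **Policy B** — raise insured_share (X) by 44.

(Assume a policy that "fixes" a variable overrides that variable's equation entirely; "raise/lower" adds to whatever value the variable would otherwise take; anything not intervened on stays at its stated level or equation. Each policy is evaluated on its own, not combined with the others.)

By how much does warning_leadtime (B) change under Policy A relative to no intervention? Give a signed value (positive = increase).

-750

Baseline:
  X = 17
  Q = 204 + 2·17 = 238
  B = 77 + 6·238 = 1505
Policy A (Q := 113):
  X = 17
  Q = 113
  B = 77 + 6·113 = 755
Change in B: 755 − 1505 = -750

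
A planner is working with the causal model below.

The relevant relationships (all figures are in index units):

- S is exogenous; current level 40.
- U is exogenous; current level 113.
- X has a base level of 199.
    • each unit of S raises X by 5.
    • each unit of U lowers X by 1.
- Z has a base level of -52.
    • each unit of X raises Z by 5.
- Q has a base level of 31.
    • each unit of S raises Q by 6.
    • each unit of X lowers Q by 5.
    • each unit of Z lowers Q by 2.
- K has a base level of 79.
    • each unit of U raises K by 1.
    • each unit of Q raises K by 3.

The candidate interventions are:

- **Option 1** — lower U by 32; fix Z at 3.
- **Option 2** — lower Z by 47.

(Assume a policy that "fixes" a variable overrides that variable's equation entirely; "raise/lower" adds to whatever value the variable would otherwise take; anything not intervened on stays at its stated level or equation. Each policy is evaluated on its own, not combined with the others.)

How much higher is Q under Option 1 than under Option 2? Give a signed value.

2496

Option 1 (U − 32, Z := 3):
  S = 40
  U = 113 − 32 = 81
  X = 199 + 5·40 − 81 = 318
  Z = 3
  Q = 31 + 6·40 − 5·318 − 2·3 = -1325
Option 2 (Z − 47):
  S = 40
  U = 113
  X = 199 + 5·40 − 113 = 286
  Z = -52 + 5·286 (−47 from intervention) = 1331
  Q = 31 + 6·40 − 5·286 − 2·1331 = -3821
Q: -1325 − (-3821) = 2496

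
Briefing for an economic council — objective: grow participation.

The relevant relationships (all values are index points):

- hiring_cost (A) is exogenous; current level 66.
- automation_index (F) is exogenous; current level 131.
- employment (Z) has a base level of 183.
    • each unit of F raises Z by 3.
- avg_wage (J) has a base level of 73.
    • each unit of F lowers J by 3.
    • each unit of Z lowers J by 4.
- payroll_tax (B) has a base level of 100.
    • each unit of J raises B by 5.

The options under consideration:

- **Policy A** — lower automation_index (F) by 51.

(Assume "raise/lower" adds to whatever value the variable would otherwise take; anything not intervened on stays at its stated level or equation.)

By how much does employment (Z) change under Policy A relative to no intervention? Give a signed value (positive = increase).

-153

Baseline:
  F = 131
  Z = 183 + 3·131 = 576
Policy A (F − 51):
  F = 131 − 51 = 80
  Z = 183 + 3·80 = 423
Change in Z: 423 − 576 = -153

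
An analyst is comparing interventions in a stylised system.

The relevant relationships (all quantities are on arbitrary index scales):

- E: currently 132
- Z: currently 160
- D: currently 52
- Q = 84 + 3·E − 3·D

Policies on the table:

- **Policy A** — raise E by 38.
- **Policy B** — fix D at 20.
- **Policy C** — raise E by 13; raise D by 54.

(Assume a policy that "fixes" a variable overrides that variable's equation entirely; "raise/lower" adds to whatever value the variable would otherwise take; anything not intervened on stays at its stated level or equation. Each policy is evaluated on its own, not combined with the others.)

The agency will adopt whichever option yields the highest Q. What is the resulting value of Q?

Policy A (E + 38):
  E = 132 + 38 = 170
  D = 52
  Q = 84 + 3·170 − 3·52 = 438
Policy B (D := 20):
  E = 132
  D = 20
  Q = 84 + 3·132 − 3·20 = 420
Policy C (E + 13, D + 54):
  E = 132 + 13 = 145
  D = 52 + 54 = 106
  Q = 84 + 3·145 − 3·106 = 201
Comparing — Policy A: Q=438, Policy B: Q=420, Policy C: Q=201. Highest is 438 (Policy A).

438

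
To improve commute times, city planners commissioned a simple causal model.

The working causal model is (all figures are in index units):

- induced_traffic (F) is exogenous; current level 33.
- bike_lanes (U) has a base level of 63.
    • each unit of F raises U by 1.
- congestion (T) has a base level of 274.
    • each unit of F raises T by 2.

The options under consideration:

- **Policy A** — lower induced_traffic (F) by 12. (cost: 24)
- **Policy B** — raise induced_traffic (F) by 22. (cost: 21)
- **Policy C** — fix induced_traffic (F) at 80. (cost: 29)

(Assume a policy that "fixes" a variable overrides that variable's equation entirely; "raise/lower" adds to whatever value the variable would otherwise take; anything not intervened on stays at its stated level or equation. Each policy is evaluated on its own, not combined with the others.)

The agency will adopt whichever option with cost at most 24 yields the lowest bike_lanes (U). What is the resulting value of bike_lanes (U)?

Policy A (F − 12):
  F = 33 − 12 = 21
  U = 63 + 21 = 84
Policy B (F + 22):
  F = 33 + 22 = 55
  U = 63 + 55 = 118
Comparing — Policy A: U=84, Policy B: U=118. Lowest is 84 (Policy A).

84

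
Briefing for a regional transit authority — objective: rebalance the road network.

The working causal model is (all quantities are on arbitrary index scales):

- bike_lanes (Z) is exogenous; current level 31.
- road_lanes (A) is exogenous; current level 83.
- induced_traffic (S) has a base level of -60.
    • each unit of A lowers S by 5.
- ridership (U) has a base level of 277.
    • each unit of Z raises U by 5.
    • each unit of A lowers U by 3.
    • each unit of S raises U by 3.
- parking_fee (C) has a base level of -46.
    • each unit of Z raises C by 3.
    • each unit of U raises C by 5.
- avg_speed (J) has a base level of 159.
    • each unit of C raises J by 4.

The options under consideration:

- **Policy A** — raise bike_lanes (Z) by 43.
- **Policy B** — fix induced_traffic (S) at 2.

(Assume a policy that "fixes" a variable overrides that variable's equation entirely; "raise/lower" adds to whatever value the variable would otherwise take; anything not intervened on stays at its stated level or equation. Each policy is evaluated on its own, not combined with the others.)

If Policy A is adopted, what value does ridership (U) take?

Policy A (Z + 43):
  Z = 31 + 43 = 74
  A = 83
  S = -60 − 5·83 = -475
  U = 277 + 5·74 − 3·83 + 3·(-475) = -1027

-1027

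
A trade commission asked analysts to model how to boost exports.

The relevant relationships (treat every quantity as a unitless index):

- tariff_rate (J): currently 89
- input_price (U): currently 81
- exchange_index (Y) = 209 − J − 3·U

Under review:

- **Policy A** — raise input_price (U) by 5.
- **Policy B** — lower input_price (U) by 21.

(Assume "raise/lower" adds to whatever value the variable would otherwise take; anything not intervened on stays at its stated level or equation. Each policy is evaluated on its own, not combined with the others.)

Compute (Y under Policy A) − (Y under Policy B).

Policy A (U + 5):
  J = 89
  U = 81 + 5 = 86
  Y = 209 − 89 − 3·86 = -138
Policy B (U − 21):
  J = 89
  U = 81 − 21 = 60
  Y = 209 − 89 − 3·60 = -60
Y: -138 − (-60) = -78

-78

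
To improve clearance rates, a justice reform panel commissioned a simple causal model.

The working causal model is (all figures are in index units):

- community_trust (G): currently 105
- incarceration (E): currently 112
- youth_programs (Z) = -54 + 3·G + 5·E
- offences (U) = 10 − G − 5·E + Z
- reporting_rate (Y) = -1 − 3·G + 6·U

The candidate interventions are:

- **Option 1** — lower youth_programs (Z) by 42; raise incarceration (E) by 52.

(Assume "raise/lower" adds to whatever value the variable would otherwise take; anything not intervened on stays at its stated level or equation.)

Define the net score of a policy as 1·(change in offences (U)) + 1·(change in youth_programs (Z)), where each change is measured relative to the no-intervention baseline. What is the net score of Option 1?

Baseline:
  G = 105
  E = 112
  Z = -54 + 3·105 + 5·112 = 821
  U = 10 − 105 − 5·112 + 821 = 166
Option 1 (Z − 42, E + 52):
  G = 105
  E = 112 + 52 = 164
  Z = -54 + 3·105 + 5·164 (−42 from intervention) = 1039
  U = 10 − 105 − 5·164 + 1039 = 124
ΔU = 124 − 166 = -42; ΔZ = 1039 − 821 = 218
Score = 1·(-42) + 1·218 = 176

176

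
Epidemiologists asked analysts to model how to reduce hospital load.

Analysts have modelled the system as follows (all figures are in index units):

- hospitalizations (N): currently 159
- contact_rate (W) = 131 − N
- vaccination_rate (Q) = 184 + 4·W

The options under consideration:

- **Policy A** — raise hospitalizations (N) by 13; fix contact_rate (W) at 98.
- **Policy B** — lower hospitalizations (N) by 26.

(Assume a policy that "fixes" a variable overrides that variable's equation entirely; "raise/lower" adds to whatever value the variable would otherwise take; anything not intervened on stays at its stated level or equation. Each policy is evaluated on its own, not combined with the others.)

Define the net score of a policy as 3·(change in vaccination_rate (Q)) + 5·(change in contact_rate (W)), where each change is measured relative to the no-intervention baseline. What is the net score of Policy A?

Baseline:
  N = 159
  W = 131 − 159 = -28
  Q = 184 + 4·(-28) = 72
Policy A (N + 13, W := 98):
  N = 159 + 13 = 172
  W = 98
  Q = 184 + 4·98 = 576
ΔQ = 576 − 72 = 504; ΔW = 98 − (-28) = 126
Score = 3·504 + 5·126 = 2142

2142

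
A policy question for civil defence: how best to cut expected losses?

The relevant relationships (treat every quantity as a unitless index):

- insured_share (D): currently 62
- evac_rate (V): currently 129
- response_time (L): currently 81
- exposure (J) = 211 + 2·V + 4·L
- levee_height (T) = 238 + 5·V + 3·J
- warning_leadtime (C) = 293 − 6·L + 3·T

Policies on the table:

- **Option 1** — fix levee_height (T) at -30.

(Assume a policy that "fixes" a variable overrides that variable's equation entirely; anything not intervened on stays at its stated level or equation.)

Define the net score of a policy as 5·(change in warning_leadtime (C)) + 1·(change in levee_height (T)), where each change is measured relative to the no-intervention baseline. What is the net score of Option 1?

-52672

Baseline:
  V = 129
  L = 81
  J = 211 + 2·129 + 4·81 = 793
  T = 238 + 5·129 + 3·793 = 3262
  C = 293 − 6·81 + 3·3262 = 9593
Option 1 (T := -30):
  V = 129
  L = 81
  J = 211 + 2·129 + 4·81 = 793
  T = -30
  C = 293 − 6·81 + 3·(-30) = -283
ΔC = -283 − 9593 = -9876; ΔT = -30 − 3262 = -3292
Score = 5·(-9876) + 1·(-3292) = -52672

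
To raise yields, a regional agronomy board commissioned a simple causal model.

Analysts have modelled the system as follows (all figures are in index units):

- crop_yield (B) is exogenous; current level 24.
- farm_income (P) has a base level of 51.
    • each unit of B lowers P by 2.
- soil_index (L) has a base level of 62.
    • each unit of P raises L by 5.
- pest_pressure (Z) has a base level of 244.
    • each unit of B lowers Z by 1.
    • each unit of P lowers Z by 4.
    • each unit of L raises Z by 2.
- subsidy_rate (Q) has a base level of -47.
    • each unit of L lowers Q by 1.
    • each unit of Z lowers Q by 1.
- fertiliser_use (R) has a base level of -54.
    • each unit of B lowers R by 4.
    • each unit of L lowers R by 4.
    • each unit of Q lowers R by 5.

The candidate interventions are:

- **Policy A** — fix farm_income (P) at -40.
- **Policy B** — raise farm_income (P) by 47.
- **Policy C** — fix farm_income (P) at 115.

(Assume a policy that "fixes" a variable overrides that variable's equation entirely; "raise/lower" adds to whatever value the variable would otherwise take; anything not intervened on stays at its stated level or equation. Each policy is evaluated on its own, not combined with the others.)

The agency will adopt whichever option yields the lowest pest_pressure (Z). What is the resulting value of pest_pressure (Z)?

104

Policy A (P := -40):
  B = 24
  P = -40
  L = 62 + 5·(-40) = -138
  Z = 244 − 24 − 4·(-40) + 2·(-138) = 104
Policy B (P + 47):
  B = 24
  P = 51 − 2·24 (+47 from intervention) = 50
  L = 62 + 5·50 = 312
  Z = 244 − 24 − 4·50 + 2·312 = 644
Policy C (P := 115):
  B = 24
  P = 115
  L = 62 + 5·115 = 637
  Z = 244 − 24 − 4·115 + 2·637 = 1034
Comparing — Policy A: Z=104, Policy B: Z=644, Policy C: Z=1034. Lowest is 104 (Policy A).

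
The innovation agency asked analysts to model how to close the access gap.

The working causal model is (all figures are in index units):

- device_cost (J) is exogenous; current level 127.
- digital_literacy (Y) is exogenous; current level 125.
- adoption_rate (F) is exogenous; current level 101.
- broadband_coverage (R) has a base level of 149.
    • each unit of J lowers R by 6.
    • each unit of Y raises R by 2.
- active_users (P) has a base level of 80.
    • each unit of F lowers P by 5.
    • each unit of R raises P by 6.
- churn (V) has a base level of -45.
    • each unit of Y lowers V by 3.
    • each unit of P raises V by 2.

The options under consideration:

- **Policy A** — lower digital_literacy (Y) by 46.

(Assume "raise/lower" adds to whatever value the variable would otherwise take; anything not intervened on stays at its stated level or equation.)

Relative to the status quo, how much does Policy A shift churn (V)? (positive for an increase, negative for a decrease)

Baseline:
  J = 127
  Y = 125
  F = 101
  R = 149 − 6·127 + 2·125 = -363
  P = 80 − 5·101 + 6·(-363) = -2603
  V = -45 − 3·125 + 2·(-2603) = -5626
Policy A (Y − 46):
  J = 127
  Y = 125 − 46 = 79
  F = 101
  R = 149 − 6·127 + 2·79 = -455
  P = 80 − 5·101 + 6·(-455) = -3155
  V = -45 − 3·79 + 2·(-3155) = -6592
Change in V: -6592 − (-5626) = -966

-966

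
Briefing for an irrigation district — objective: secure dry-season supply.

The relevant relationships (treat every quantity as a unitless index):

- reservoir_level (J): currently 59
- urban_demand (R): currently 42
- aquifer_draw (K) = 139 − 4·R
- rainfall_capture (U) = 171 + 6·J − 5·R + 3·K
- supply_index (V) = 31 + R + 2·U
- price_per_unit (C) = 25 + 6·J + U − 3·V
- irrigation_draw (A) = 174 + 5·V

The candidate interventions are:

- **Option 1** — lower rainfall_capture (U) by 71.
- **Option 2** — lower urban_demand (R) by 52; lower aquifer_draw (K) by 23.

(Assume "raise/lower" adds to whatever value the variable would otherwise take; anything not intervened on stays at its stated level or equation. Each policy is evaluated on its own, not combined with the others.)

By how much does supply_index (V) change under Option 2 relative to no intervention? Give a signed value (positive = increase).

Baseline:
  J = 59
  R = 42
  K = 139 − 4·42 = -29
  U = 171 + 6·59 − 5·42 + 3·(-29) = 228
  V = 31 + 42 + 2·228 = 529
Option 2 (R − 52, K − 23):
  J = 59
  R = 42 − 52 = -10
  K = 139 − 4·(-10) (−23 from intervention) = 156
  U = 171 + 6·59 − 5·(-10) + 3·156 = 1043
  V = 31 + (-10) + 2·1043 = 2107
Change in V: 2107 − 529 = 1578

1578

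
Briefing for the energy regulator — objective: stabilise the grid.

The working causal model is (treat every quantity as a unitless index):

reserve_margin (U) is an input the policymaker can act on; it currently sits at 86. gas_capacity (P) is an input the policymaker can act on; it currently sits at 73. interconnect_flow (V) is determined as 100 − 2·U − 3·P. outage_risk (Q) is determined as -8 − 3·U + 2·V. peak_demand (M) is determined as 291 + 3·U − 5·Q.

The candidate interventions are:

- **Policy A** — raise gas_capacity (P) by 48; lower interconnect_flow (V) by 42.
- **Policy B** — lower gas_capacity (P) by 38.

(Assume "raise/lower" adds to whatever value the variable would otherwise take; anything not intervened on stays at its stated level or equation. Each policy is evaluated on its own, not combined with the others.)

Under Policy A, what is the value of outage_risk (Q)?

-1220

Policy A (P + 48, V − 42):
  U = 86
  P = 73 + 48 = 121
  V = 100 − 2·86 − 3·121 (−42 from intervention) = -477
  Q = -8 − 3·86 + 2·(-477) = -1220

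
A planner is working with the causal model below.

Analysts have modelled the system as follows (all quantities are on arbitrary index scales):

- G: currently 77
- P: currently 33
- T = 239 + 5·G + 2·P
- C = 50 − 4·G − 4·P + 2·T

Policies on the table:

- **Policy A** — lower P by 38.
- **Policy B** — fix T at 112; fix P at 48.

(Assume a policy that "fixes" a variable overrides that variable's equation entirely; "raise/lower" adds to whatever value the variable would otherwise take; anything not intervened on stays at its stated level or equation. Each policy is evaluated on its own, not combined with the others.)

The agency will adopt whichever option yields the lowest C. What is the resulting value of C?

-226

Policy A (P − 38):
  G = 77
  P = 33 − 38 = -5
  T = 239 + 5·77 + 2·(-5) = 614
  C = 50 − 4·77 − 4·(-5) + 2·614 = 990
Policy B (T := 112, P := 48):
  G = 77
  P = 48
  T = 112
  C = 50 − 4·77 − 4·48 + 2·112 = -226
Comparing — Policy A: C=990, Policy B: C=-226. Lowest is -226 (Policy B).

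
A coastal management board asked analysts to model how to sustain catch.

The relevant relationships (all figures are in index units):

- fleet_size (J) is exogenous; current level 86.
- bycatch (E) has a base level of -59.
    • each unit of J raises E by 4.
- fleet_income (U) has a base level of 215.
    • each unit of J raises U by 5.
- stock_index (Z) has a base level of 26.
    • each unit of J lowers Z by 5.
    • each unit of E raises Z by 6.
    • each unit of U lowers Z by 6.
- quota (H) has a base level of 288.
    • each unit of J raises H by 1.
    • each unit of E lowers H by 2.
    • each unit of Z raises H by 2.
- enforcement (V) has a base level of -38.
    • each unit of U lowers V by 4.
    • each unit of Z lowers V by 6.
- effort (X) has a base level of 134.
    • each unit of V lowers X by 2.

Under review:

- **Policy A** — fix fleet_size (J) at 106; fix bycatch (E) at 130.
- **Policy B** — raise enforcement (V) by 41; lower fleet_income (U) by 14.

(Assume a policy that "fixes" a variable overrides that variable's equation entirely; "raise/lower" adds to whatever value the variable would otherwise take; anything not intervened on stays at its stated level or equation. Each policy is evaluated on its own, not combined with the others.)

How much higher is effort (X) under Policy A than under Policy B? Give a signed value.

Policy A (J := 106, E := 130):
  J = 106
  E = 130
  U = 215 + 5·106 = 745
  Z = 26 − 5·106 + 6·130 − 6·745 = -4194
  V = -38 − 4·745 − 6·(-4194) = 22146
  X = 134 − 2·22146 = -44158
Policy B (V + 41, U − 14):
  J = 86
  E = -59 + 4·86 = 285
  U = 215 + 5·86 (−14 from intervention) = 631
  Z = 26 − 5·86 + 6·285 − 6·631 = -2480
  V = -38 − 4·631 − 6·(-2480) (+41 from intervention) = 12359
  X = 134 − 2·12359 = -24584
X: -44158 − (-24584) = -19574

-19574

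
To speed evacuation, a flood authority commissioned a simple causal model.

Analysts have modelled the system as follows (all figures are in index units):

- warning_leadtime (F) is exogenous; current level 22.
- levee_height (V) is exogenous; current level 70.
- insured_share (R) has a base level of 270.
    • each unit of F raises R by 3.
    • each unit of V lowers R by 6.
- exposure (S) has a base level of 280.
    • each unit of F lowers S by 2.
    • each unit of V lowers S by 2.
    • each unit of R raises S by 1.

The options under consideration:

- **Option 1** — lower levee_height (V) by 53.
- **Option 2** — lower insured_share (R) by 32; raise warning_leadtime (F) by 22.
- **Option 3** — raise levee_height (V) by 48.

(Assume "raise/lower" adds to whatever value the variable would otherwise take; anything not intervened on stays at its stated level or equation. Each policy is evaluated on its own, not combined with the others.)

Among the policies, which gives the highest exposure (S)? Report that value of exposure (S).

436

Option 1 (V − 53):
  F = 22
  V = 70 − 53 = 17
  R = 270 + 3·22 − 6·17 = 234
  S = 280 − 2·22 − 2·17 + 234 = 436
Option 2 (R − 32, F + 22):
  F = 22 + 22 = 44
  V = 70
  R = 270 + 3·44 − 6·70 (−32 from intervention) = -50
  S = 280 − 2·44 − 2·70 + (-50) = 2
Option 3 (V + 48):
  F = 22
  V = 70 + 48 = 118
  R = 270 + 3·22 − 6·118 = -372
  S = 280 − 2·22 − 2·118 + (-372) = -372
Comparing — Option 1: S=436, Option 2: S=2, Option 3: S=-372. Highest is 436 (Option 1).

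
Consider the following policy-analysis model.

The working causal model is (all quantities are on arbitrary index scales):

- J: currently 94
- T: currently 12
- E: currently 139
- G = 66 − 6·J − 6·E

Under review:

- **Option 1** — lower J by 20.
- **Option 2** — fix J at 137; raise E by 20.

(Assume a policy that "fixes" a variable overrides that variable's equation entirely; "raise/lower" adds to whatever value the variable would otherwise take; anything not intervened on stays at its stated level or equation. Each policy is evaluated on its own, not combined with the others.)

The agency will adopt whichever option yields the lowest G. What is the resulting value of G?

Option 1 (J − 20):
  J = 94 − 20 = 74
  E = 139
  G = 66 − 6·74 − 6·139 = -1212
Option 2 (J := 137, E + 20):
  J = 137
  E = 139 + 20 = 159
  G = 66 − 6·137 − 6·159 = -1710
Comparing — Option 1: G=-1212, Option 2: G=-1710. Lowest is -1710 (Option 2).

-1710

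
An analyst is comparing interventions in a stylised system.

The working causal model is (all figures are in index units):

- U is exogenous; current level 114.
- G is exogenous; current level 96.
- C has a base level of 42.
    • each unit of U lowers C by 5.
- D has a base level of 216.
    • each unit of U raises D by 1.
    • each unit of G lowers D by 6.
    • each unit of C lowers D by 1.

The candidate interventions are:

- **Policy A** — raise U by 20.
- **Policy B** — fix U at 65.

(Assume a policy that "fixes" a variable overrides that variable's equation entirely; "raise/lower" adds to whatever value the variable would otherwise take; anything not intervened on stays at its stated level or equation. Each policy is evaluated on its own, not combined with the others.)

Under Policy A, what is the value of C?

Policy A (U + 20):
  U = 114 + 20 = 134
  C = 42 − 5·134 = -628

-628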